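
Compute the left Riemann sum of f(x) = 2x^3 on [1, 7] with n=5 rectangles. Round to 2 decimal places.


Left Riemann sum uses left endpoints of each subinterval.
Interval: [1, 7], n = 5
dx = (7 - 1) / 5 = 6/5
Left endpoints: [1, 11/5, 17/5, 23/5, 29/5]
f values: [2, 2662/125, 9826/125, 24334/125, 48778/125]
Sum = dx * (sum of f values)
= 6/5 * 3434/5
= 20604/25 = 824.16

824.16


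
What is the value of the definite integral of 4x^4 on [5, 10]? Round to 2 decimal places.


Find the antiderivative of 4x^4:
F(x) = 4/5 * x^5
Apply the Fundamental Theorem of Calculus:
F(10) - F(5)
= 4/5 * 10^5 - 4/5 * 5^5
= 4/5 * (100000 - 3125)
= 4/5 * 96875
= 77500 = 77500.00

77500.00


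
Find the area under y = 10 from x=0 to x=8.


The area under a constant function y = 10 is a rectangle.
Width = 8 - 0 = 8
Height = 10
Area = width * height
= 8 * 10
= 80

80


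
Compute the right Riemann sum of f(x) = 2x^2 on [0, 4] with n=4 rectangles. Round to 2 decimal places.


Right Riemann sum uses right endpoints of each subinterval.
Interval: [0, 4], n = 4
dx = (4 - 0) / 4 = 1
Right endpoints: [1, 2, 3, 4]
f values: [2, 8, 18, 32]
Sum = dx * (sum of f values)
= 1 * 60
= 60 = 60.00

60.00


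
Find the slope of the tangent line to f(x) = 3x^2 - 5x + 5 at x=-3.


The slope of the tangent line equals f'(x) at the point.
f(x) = 3x^2 - 5x + 5
f'(x) = 6x - 5
At x = -3:
f'(-3) = 6 * (-3) - 5
= -18 - 5
= -23

-23


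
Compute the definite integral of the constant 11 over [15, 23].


The integral of a constant k over [a, b] equals k * (b - a).
integral from 15 to 23 of 11 dx
= 11 * (23 - 15)
= 11 * 8
= 88

88


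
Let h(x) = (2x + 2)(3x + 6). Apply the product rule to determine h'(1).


Let u(x) = 2x + 2 and v(x) = 3x + 6
u'(x) = 2
v'(x) = 3
Product rule: h'(x) = u'(x)*v(x) + u(x)*v'(x)
= 2 * (3x + 6) + (2x + 2) * 3
At x = 1:
u(1) = 2 * 1 + 2 = 4
v(1) = 3 * 1 + 6 = 9
h'(1) = 2 * 9 + 4 * 3
= 18 + 12
= 30

30


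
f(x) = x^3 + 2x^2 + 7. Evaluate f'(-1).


Differentiate f(x) = x^3 + 2x^2 + 7 term by term:
f'(x) = 3x^2 + 4x
Substitute x = -1:
f'(-1) = 3 * (-1)^2 + 4 * (-1) + 0
= 3 - 4 + 0
= -1

-1


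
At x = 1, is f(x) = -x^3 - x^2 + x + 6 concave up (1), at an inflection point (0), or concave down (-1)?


Concavity is determined by the sign of f''(x).
f(x) = -x^3 - x^2 + x + 6
f'(x) = -3x^2 - 2x + 1
f''(x) = -6x - 2
f''(1) = -6 * 1 - 2
= -6 - 2
= -8
Since f''(1) < 0, the function is concave down (-1)

-1


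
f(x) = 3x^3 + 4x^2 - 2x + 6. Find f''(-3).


First derivative:
f'(x) = 9x^2 + 8x - 2
Second derivative:
f''(x) = 18x + 8
Substitute x = -3:
f''(-3) = 18 * (-3) + 8
= -54 + 8
= -46

-46


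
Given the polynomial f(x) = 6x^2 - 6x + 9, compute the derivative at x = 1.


Differentiate term by term using power and sum rules:
f(x) = 6x^2 - 6x + 9
f'(x) = 12x - 6
Substitute x = 1:
f'(1) = 12 * 1 - 6
= 12 - 6
= 6

6


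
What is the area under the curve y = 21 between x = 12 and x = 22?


The area under a constant function y = 21 is a rectangle.
Width = 22 - 12 = 10
Height = 21
Area = width * height
= 10 * 21
= 210

210


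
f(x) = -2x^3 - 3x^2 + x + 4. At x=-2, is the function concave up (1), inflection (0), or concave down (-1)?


Concavity is determined by the sign of f''(x).
f(x) = -2x^3 - 3x^2 + x + 4
f'(x) = -6x^2 - 6x + 1
f''(x) = -12x - 6
f''(-2) = -12 * (-2) - 6
= 24 - 6
= 18
Since f''(-2) > 0, the function is concave up (1)

1


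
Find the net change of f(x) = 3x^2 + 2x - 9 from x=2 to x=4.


Net change = f(b) - f(a)
f(x) = 3x^2 + 2x - 9
Compute f(4):
f(4) = 3 * 4^2 + 2 * 4 - 9
= 48 + 8 - 9
= 47
Compute f(2):
f(2) = 3 * 2^2 + 2 * 2 - 9
= 12 + 4 - 9
= 7
Net change = 47 - 7 = 40

40


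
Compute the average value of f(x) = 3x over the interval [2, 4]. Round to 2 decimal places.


Average value = 1/(b-a) * integral from a to b of f(x) dx
First compute the integral of 3x:
F(x) = (3/2)x^2
F(4) = 3/2 * 16 + 0 * 4 = 24
F(2) = 3/2 * 4 + 0 * 2 = 6
Integral = 24 - 6 = 18
Average = 18 / (4 - 2) = 18 / 2
= 9 = 9.00

9.00


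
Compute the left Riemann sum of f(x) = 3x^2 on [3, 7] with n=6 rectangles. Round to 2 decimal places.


Left Riemann sum uses left endpoints of each subinterval.
Interval: [3, 7], n = 6
dx = (7 - 3) / 6 = 2/3
Left endpoints: [3, 11/3, 13/3, 5, 17/3, 19/3]
f values: [27, 121/3, 169/3, 75, 289/3, 361/3]
Sum = dx * (sum of f values)
= 2/3 * 1246/3
= 2492/9 ≈ 276.89

276.89


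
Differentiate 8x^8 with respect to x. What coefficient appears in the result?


We apply the power rule: d/dx [ax^n] = a*n * x^(n-1)
d/dx [8x^8]
= 8 * 8 * x^(8-1)
= 64x^7
The coefficient is 64

64


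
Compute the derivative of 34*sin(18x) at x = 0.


Apply the chain rule to differentiate 34*sin(18x):
d/dx [34*sin(18x)]
= 34 * cos(18x) * d/dx(18x)
= 34 * 18 * cos(18x)
= 612 * cos(18x)
Evaluate at x = 0:
= 612 * cos(0)
= 612 * 1
= 612

612


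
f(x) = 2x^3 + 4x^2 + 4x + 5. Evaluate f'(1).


Differentiate f(x) = 2x^3 + 4x^2 + 4x + 5 term by term:
f'(x) = 6x^2 + 8x + 4
Substitute x = 1:
f'(1) = 6 * 1^2 + 8 * 1 + 4
= 6 + 8 + 4
= 18

18


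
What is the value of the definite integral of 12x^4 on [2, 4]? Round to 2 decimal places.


Find the antiderivative of 12x^4:
F(x) = 12/5 * x^5
Apply the Fundamental Theorem of Calculus:
F(4) - F(2)
= 12/5 * 4^5 - 12/5 * 2^5
= 12/5 * (1024 - 32)
= 12/5 * 992
= 11904/5 = 2380.80

2380.80


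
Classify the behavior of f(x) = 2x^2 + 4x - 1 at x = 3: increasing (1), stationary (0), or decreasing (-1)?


Compute f'(x) to determine behavior:
f'(x) = 4x + 4
f'(3) = 4 * 3 + 4
= 12 + 4
= 16
Since f'(3) > 0, the function is increasing (1)

1


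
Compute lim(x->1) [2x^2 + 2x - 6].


Since polynomials are continuous, we use direct substitution.
lim(x->1) of 2x^2 + 2x - 6
= 2 * 1^2 + 2 * 1 - 6
= 2 + 2 - 6
= -2

-2


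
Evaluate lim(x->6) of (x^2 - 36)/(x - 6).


Direct substitution gives 0/0, so we factor the numerator.
Factor: (x^2 - 36) = (x - 6)(x + 6)
Cancel the common factor (x - 6):
(x^2 - 36)/(x - 6) = (x + 6)
Now substitute x = 6:
= (6 + 6) = 12

12


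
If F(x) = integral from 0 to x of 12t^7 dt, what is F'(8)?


By the Fundamental Theorem of Calculus (Part 1):
If F(x) = integral from 0 to x of f(t) dt, then F'(x) = f(x)
Here f(t) = 12t^7
So F'(x) = 12x^7
Evaluate at x = 8:
F'(8) = 12 * 8^7
= 12 * 2097152
= 25165824

25165824


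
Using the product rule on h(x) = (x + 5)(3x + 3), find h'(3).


Let u(x) = x + 5 and v(x) = 3x + 3
u'(x) = 1
v'(x) = 3
Product rule: h'(x) = u'(x)*v(x) + u(x)*v'(x)
= 1 * (3x + 3) + (x + 5) * 3
At x = 3:
u(3) = 1 * 3 + 5 = 8
v(3) = 3 * 3 + 3 = 12
h'(3) = 1 * 12 + 8 * 3
= 12 + 24
= 36

36


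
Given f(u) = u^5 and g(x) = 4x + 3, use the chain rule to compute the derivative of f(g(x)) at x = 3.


Using the chain rule: (f(g(x)))' = f'(g(x)) * g'(x)
First, find g(3):
g(3) = 4 * 3 + 3 = 15
Next, f'(u) = 5u^4
And g'(x) = 4
So f'(g(3)) * g'(3)
= 5 * 15^4 * 4
= 5 * 50625 * 4
= 1012500

1012500


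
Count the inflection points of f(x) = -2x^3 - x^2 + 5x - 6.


Inflection points occur where f''(x) = 0 and concavity changes.
f(x) = -2x^3 - x^2 + 5x - 6
f'(x) = -6x^2 - 2x + 5
f''(x) = -12x - 2
Set f''(x) = 0:
-12x - 2 = 0
x = 2 / (-12) = -1/6
Since f''(x) is linear (degree 1), it changes sign at this point.
Therefore there is exactly 1 inflection point.

1


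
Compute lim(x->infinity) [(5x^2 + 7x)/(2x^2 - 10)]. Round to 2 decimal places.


For limits at infinity with equal-degree polynomials,
we compare leading coefficients.
Numerator leading term: 5x^2
Denominator leading term: 2x^2
Divide both by x^2:
lim = (5 + 7/x) / (2 - 10/x^2)
As x -> infinity, the 1/x and 1/x^2 terms vanish:
= 5/2 = 2.50

2.50


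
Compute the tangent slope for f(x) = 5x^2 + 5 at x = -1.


The slope of the tangent line equals f'(x) at the point.
f(x) = 5x^2 + 5
f'(x) = 10x
At x = -1:
f'(-1) = 10 * (-1) + 0
= -10 + 0
= -10

-10


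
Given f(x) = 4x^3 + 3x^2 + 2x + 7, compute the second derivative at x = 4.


First derivative:
f'(x) = 12x^2 + 6x + 2
Second derivative:
f''(x) = 24x + 6
Substitute x = 4:
f''(4) = 24 * 4 + 6
= 96 + 6
= 102

102


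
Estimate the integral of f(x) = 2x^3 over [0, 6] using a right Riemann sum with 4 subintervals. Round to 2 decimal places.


Right Riemann sum uses right endpoints of each subinterval.
Interval: [0, 6], n = 4
dx = (6 - 0) / 4 = 3/2
Right endpoints: [3/2, 3, 9/2, 6]
f values: [27/4, 54, 729/4, 432]
Sum = dx * (sum of f values)
= 3/2 * 675
= 2025/2 = 1012.50

1012.50


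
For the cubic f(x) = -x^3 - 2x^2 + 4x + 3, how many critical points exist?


Find where f'(x) = 0:
f(x) = -x^3 - 2x^2 + 4x + 3
f'(x) = -3x^2 - 4x + 4
This is a quadratic in x. Use the discriminant to count real roots.
Discriminant = (-4)^2 - 4 * (-3) * 4
= 16 - (-48)
= 64
Since discriminant > 0, f'(x) = 0 has 2 real solutions.
Number of critical points: 2

2


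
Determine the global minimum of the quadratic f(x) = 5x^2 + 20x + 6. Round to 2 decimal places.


For a quadratic f(x) = ax^2 + bx + c with a > 0, the minimum is at the vertex.
Vertex x-coordinate: x = -b/(2a)
x = -(20) / (2 * 5)
x = -20/10 = -2
Substitute back to find the minimum value:
f(-2) = 5 * (-2)^2 + 20 * (-2) + 6
= 20 - 40 + 6
= -14 = -14.00

-14.00


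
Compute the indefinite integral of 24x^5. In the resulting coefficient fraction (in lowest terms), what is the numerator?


Apply the power rule for integration:
integral of ax^n dx = a/(n+1) * x^(n+1) + C
integral of 24x^5 dx
= 24/6 * x^6 + C
= 4 * x^6 + C
The coefficient in lowest terms is 4 = 4/1, so its numerator is 4

4


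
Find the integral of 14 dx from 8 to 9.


The integral of a constant k over [a, b] equals k * (b - a).
integral from 8 to 9 of 14 dx
= 14 * (9 - 8)
= 14 * 1
= 14

14


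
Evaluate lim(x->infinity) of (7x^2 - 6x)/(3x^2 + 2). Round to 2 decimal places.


For limits at infinity with equal-degree polynomials,
we compare leading coefficients.
Numerator leading term: 7x^2
Denominator leading term: 3x^2
Divide both by x^2:
lim = (7 - 6/x) / (3 + 2/x^2)
As x -> infinity, the 1/x and 1/x^2 terms vanish:
= 7/3 ≈ 2.33

2.33


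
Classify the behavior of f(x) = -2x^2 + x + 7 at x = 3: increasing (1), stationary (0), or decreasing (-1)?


Compute f'(x) to determine behavior:
f'(x) = -4x + 1
f'(3) = -4 * 3 + 1
= -12 + 1
= -11
Since f'(3) < 0, the function is decreasing (-1)

-1


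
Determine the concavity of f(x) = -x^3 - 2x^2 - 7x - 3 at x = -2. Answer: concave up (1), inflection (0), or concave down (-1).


Concavity is determined by the sign of f''(x).
f(x) = -x^3 - 2x^2 - 7x - 3
f'(x) = -3x^2 - 4x - 7
f''(x) = -6x - 4
f''(-2) = -6 * (-2) - 4
= 12 - 4
= 8
Since f''(-2) > 0, the function is concave up (1)

1


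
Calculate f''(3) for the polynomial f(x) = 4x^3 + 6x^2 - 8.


First derivative:
f'(x) = 12x^2 + 12x
Second derivative:
f''(x) = 24x + 12
Substitute x = 3:
f''(3) = 24 * 3 + 12
= 72 + 12
= 84

84


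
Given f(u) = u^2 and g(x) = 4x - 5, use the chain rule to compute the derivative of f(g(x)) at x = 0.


Using the chain rule: (f(g(x)))' = f'(g(x)) * g'(x)
First, find g(0):
g(0) = 4 * 0 - 5 = -5
Next, f'(u) = 2u
And g'(x) = 4
So f'(g(0)) * g'(0)
= 2 * (-5) * 4
= -40

-40


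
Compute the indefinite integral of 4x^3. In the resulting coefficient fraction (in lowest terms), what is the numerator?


Apply the power rule for integration:
integral of ax^n dx = a/(n+1) * x^(n+1) + C
integral of 4x^3 dx
= 4/4 * x^4 + C
= 1 * x^4 + C
The coefficient in lowest terms is 1 = 1/1, so its numerator is 1

1


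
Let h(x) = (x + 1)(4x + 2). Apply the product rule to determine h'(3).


Let u(x) = x + 1 and v(x) = 4x + 2
u'(x) = 1
v'(x) = 4
Product rule: h'(x) = u'(x)*v(x) + u(x)*v'(x)
= 1 * (4x + 2) + (x + 1) * 4
At x = 3:
u(3) = 1 * 3 + 1 = 4
v(3) = 4 * 3 + 2 = 14
h'(3) = 1 * 14 + 4 * 4
= 14 + 16
= 30

30


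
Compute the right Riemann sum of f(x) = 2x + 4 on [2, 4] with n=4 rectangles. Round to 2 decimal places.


Right Riemann sum uses right endpoints of each subinterval.
Interval: [2, 4], n = 4
dx = (4 - 2) / 4 = 1/2
Right endpoints: [5/2, 3, 7/2, 4]
f values: [9, 10, 11, 12]
Sum = dx * (sum of f values)
= 1/2 * 42
= 21 = 21.00

21.00


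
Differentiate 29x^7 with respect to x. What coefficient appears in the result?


We apply the power rule: d/dx [ax^n] = a*n * x^(n-1)
d/dx [29x^7]
= 29 * 7 * x^(7-1)
= 203x^6
The coefficient is 203

203


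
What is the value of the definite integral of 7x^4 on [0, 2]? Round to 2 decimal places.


Find the antiderivative of 7x^4:
F(x) = 7/5 * x^5
Apply the Fundamental Theorem of Calculus:
F(2) - F(0)
= 7/5 * 2^5 - 7/5 * 0^5
= 7/5 * (32 - 0)
= 7/5 * 32
= 224/5 = 44.80

44.80


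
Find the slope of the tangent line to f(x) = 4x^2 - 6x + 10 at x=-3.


The slope of the tangent line equals f'(x) at the point.
f(x) = 4x^2 - 6x + 10
f'(x) = 8x - 6
At x = -3:
f'(-3) = 8 * (-3) - 6
= -24 - 6
= -30

-30


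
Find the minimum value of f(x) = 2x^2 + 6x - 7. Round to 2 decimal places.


For a quadratic f(x) = ax^2 + bx + c with a > 0, the minimum is at the vertex.
Vertex x-coordinate: x = -b/(2a)
x = -(6) / (2 * 2)
x = -6/4 = -3/2
Substitute back to find the minimum value:
f(-3/2) = 2 * (-3/2)^2 + 6 * (-3/2) - 7
= 9/2 - 9 - 7
= -23/2 = -11.50

-11.50


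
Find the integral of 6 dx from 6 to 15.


The integral of a constant k over [a, b] equals k * (b - a).
integral from 6 to 15 of 6 dx
= 6 * (15 - 6)
= 6 * 9
= 54

54


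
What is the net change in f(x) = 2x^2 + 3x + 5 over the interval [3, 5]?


Net change = f(b) - f(a)
f(x) = 2x^2 + 3x + 5
Compute f(5):
f(5) = 2 * 5^2 + 3 * 5 + 5
= 50 + 15 + 5
= 70
Compute f(3):
f(3) = 2 * 3^2 + 3 * 3 + 5
= 18 + 9 + 5
= 32
Net change = 70 - 32 = 38

38


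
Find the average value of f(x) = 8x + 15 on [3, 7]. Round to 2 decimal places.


Average value = 1/(b-a) * integral from a to b of f(x) dx
First compute the integral of 8x + 15:
F(x) = 4x^2 + 15x
F(7) = 4 * 49 + 15 * 7 = 301
F(3) = 4 * 9 + 15 * 3 = 81
Integral = 301 - 81 = 220
Average = 220 / (7 - 3) = 220 / 4
= 55 = 55.00

55.00


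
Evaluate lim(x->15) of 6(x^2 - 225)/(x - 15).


Direct substitution gives 0/0, so we factor the numerator.
Factor: 6(x^2 - 225) = 6 * (x - 15)(x + 15)
Cancel the common factor (x - 15):
6(x^2 - 225)/(x - 15) = 6 * (x + 15)
Now substitute x = 15:
= 6 * (15 + 15) = 180

180


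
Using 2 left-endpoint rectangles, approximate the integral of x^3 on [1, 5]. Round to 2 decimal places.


Left Riemann sum uses left endpoints of each subinterval.
Interval: [1, 5], n = 2
dx = (5 - 1) / 2 = 2
Left endpoints: [1, 3]
f values: [1, 27]
Sum = dx * (sum of f values)
= 2 * 28
= 56 = 56.00

56.00


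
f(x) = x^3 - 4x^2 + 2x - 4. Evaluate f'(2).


Differentiate f(x) = x^3 - 4x^2 + 2x - 4 term by term:
f'(x) = 3x^2 - 8x + 2
Substitute x = 2:
f'(2) = 3 * 2^2 - 8 * 2 + 2
= 12 - 16 + 2
= -2

-2


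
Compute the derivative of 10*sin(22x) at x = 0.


Apply the chain rule to differentiate 10*sin(22x):
d/dx [10*sin(22x)]
= 10 * cos(22x) * d/dx(22x)
= 10 * 22 * cos(22x)
= 220 * cos(22x)
Evaluate at x = 0:
= 220 * cos(0)
= 220 * 1
= 220

220


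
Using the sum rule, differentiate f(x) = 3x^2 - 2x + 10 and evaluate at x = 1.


Differentiate term by term using power and sum rules:
f(x) = 3x^2 - 2x + 10
f'(x) = 6x - 2
Substitute x = 1:
f'(1) = 6 * 1 - 2
= 6 - 2
= 4

4


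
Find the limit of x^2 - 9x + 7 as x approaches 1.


Since polynomials are continuous, we use direct substitution.
lim(x->1) of x^2 - 9x + 7
= 1 * 1^2 - 9 * 1 + 7
= 1 - 9 + 7
= -1

-1


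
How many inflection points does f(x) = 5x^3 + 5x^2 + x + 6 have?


Inflection points occur where f''(x) = 0 and concavity changes.
f(x) = 5x^3 + 5x^2 + x + 6
f'(x) = 15x^2 + 10x + 1
f''(x) = 30x + 10
Set f''(x) = 0:
30x + 10 = 0
x = -10 / 30 = -1/3
Since f''(x) is linear (degree 1), it changes sign at this point.
Therefore there is exactly 1 inflection point.

1


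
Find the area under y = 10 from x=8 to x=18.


The area under a constant function y = 10 is a rectangle.
Width = 18 - 8 = 10
Height = 10
Area = width * height
= 10 * 10
= 100

100


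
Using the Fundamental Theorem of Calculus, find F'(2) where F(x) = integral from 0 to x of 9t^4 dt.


By the Fundamental Theorem of Calculus (Part 1):
If F(x) = integral from 0 to x of f(t) dt, then F'(x) = f(x)
Here f(t) = 9t^4
So F'(x) = 9x^4
Evaluate at x = 2:
F'(2) = 9 * 2^4
= 9 * 16
= 144

144


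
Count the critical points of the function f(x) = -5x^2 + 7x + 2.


Find where f'(x) = 0:
f'(x) = -10x + 7
Set f'(x) = 0:
-10x + 7 = 0
x = -7 / (-10) = 7/10
This is a linear equation in x, so there is exactly one solution.
Number of critical points: 1

1


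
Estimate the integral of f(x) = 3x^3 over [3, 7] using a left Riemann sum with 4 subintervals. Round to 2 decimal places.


Left Riemann sum uses left endpoints of each subinterval.
Interval: [3, 7], n = 4
dx = (7 - 3) / 4 = 1
Left endpoints: [3, 4, 5, 6]
f values: [81, 192, 375, 648]
Sum = dx * (sum of f values)
= 1 * 1296
= 1296 = 1296.00

1296.00


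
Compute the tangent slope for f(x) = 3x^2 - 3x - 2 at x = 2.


The slope of the tangent line equals f'(x) at the point.
f(x) = 3x^2 - 3x - 2
f'(x) = 6x - 3
At x = 2:
f'(2) = 6 * 2 - 3
= 12 - 3
= 9

9


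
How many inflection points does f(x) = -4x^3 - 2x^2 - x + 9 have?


Inflection points occur where f''(x) = 0 and concavity changes.
f(x) = -4x^3 - 2x^2 - x + 9
f'(x) = -12x^2 - 4x - 1
f''(x) = -24x - 4
Set f''(x) = 0:
-24x - 4 = 0
x = 4 / (-24) = -1/6
Since f''(x) is linear (degree 1), it changes sign at this point.
Therefore there is exactly 1 inflection point.

1


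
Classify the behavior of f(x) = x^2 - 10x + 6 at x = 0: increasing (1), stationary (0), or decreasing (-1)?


Compute f'(x) to determine behavior:
f'(x) = 2x - 10
f'(0) = 2 * 0 - 10
= 0 - 10
= -10
Since f'(0) < 0, the function is decreasing (-1)

-1


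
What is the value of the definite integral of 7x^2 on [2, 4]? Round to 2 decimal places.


Find the antiderivative of 7x^2:
F(x) = 7/3 * x^3
Apply the Fundamental Theorem of Calculus:
F(4) - F(2)
= 7/3 * 4^3 - 7/3 * 2^3
= 7/3 * (64 - 8)
= 7/3 * 56
= 392/3 ≈ 130.67

130.67


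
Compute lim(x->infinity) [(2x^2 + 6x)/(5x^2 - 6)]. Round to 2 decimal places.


For limits at infinity with equal-degree polynomials,
we compare leading coefficients.
Numerator leading term: 2x^2
Denominator leading term: 5x^2
Divide both by x^2:
lim = (2 + 6/x) / (5 - 6/x^2)
As x -> infinity, the 1/x and 1/x^2 terms vanish:
= 2/5 = 0.40

0.40


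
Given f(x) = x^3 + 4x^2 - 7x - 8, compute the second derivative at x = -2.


First derivative:
f'(x) = 3x^2 + 8x - 7
Second derivative:
f''(x) = 6x + 8
Substitute x = -2:
f''(-2) = 6 * (-2) + 8
= -12 + 8
= -4

-4


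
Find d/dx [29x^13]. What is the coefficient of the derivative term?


We apply the power rule: d/dx [ax^n] = a*n * x^(n-1)
d/dx [29x^13]
= 29 * 13 * x^(13-1)
= 377x^12
The coefficient is 377

377


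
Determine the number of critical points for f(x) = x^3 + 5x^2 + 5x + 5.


Find where f'(x) = 0:
f(x) = x^3 + 5x^2 + 5x + 5
f'(x) = 3x^2 + 10x + 5
This is a quadratic in x. Use the discriminant to count real roots.
Discriminant = (10)^2 - 4 * 3 * 5
= 100 - 60
= 40
Since discriminant > 0, f'(x) = 0 has 2 real solutions.
Number of critical points: 2

2


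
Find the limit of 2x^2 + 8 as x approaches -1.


Since polynomials are continuous, we use direct substitution.
lim(x->-1) of 2x^2 + 8
= 2 * (-1)^2 + 0 * (-1) + 8
= 2 + 0 + 8
= 10

10


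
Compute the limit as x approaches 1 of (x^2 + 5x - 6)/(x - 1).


Direct substitution gives 0/0, so we factor the numerator.
Factor: (x^2 + 5x - 6) = (x - 1)(x + 6)
Cancel the common factor (x - 1):
(x^2 + 5x - 6)/(x - 1) = (x + 6)
Now substitute x = 1:
= (1) - (-6) = 7

7


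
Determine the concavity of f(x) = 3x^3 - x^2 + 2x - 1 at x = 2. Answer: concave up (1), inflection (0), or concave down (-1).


Concavity is determined by the sign of f''(x).
f(x) = 3x^3 - x^2 + 2x - 1
f'(x) = 9x^2 - 2x + 2
f''(x) = 18x - 2
f''(2) = 18 * 2 - 2
= 36 - 2
= 34
Since f''(2) > 0, the function is concave up (1)

1


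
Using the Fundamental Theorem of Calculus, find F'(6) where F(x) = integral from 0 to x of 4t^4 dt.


By the Fundamental Theorem of Calculus (Part 1):
If F(x) = integral from 0 to x of f(t) dt, then F'(x) = f(x)
Here f(t) = 4t^4
So F'(x) = 4x^4
Evaluate at x = 6:
F'(6) = 4 * 6^4
= 4 * 1296
= 5184

5184


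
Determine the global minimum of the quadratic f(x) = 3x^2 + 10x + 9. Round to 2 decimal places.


For a quadratic f(x) = ax^2 + bx + c with a > 0, the minimum is at the vertex.
Vertex x-coordinate: x = -b/(2a)
x = -(10) / (2 * 3)
x = -10/6 = -5/3
Substitute back to find the minimum value:
f(-5/3) = 3 * (-5/3)^2 + 10 * (-5/3) + 9
= 25/3 - 50/3 + 9
= 2/3 ≈ 0.67

0.67


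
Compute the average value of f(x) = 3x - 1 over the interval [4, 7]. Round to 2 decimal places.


Average value = 1/(b-a) * integral from a to b of f(x) dx
First compute the integral of 3x - 1:
F(x) = (3/2)x^2 - x
F(7) = 3/2 * 49 - 1 * 7 = 133/2
F(4) = 3/2 * 16 - 1 * 4 = 20
Integral = 133/2 - 20 = 93/2
Average = (93/2) / (7 - 4) = (93/2) / 3
= 31/2 = 15.50

15.50


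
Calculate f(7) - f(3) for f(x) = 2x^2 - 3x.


Net change = f(b) - f(a)
f(x) = 2x^2 - 3x
Compute f(7):
f(7) = 2 * 7^2 - 3 * 7 + 0
= 98 - 21 + 0
= 77
Compute f(3):
f(3) = 2 * 3^2 - 3 * 3 + 0
= 18 - 9 + 0
= 9
Net change = 77 - 9 = 68

68


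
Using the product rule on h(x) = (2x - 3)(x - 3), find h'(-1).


Let u(x) = 2x - 3 and v(x) = x - 3
u'(x) = 2
v'(x) = 1
Product rule: h'(x) = u'(x)*v(x) + u(x)*v'(x)
= 2 * (x - 3) + (2x - 3) * 1
At x = -1:
u(-1) = 2 * (-1) - 3 = -5
v(-1) = 1 * (-1) - 3 = -4
h'(-1) = 2 * (-4) + (-5) * 1
= -8 - 5
= -13

-13


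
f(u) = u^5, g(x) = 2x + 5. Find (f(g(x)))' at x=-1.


Using the chain rule: (f(g(x)))' = f'(g(x)) * g'(x)
First, find g(-1):
g(-1) = 2 * (-1) + 5 = 3
Next, f'(u) = 5u^4
And g'(x) = 2
So f'(g(-1)) * g'(-1)
= 5 * 3^4 * 2
= 5 * 81 * 2
= 810

810


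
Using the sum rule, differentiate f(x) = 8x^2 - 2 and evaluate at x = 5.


Differentiate term by term using power and sum rules:
f(x) = 8x^2 - 2
f'(x) = 16x
Substitute x = 5:
f'(5) = 16 * 5 + 0
= 80 + 0
= 80

80


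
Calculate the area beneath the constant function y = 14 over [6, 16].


The area under a constant function y = 14 is a rectangle.
Width = 16 - 6 = 10
Height = 14
Area = width * height
= 10 * 14
= 140

140


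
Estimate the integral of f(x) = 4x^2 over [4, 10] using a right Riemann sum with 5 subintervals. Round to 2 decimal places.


Right Riemann sum uses right endpoints of each subinterval.
Interval: [4, 10], n = 5
dx = (10 - 4) / 5 = 6/5
Right endpoints: [26/5, 32/5, 38/5, 44/5, 10]
f values: [2704/25, 4096/25, 5776/25, 7744/25, 400]
Sum = dx * (sum of f values)
= 6/5 * 6064/5
= 36384/25 = 1455.36

1455.36


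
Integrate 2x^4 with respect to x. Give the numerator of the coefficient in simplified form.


Apply the power rule for integration:
integral of ax^n dx = a/(n+1) * x^(n+1) + C
integral of 2x^4 dx
= 2/5 * x^5 + C
The coefficient in lowest terms is 2/5, and its numerator is 2

2


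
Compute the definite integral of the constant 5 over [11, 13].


The integral of a constant k over [a, b] equals k * (b - a).
integral from 11 to 13 of 5 dx
= 5 * (13 - 11)
= 5 * 2
= 10

10


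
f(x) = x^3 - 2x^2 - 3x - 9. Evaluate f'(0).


Differentiate f(x) = x^3 - 2x^2 - 3x - 9 term by term:
f'(x) = 3x^2 - 4x - 3
Substitute x = 0:
f'(0) = 3 * 0^2 - 4 * 0 - 3
= 0 + 0 - 3
= -3

-3


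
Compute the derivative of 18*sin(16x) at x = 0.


Apply the chain rule to differentiate 18*sin(16x):
d/dx [18*sin(16x)]
= 18 * cos(16x) * d/dx(16x)
= 18 * 16 * cos(16x)
= 288 * cos(16x)
Evaluate at x = 0:
= 288 * cos(0)
= 288 * 1
= 288

288


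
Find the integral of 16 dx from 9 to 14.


The integral of a constant k over [a, b] equals k * (b - a).
integral from 9 to 14 of 16 dx
= 16 * (14 - 9)
= 16 * 5
= 80

80


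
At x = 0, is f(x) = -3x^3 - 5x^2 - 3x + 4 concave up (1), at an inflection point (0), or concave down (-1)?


Concavity is determined by the sign of f''(x).
f(x) = -3x^3 - 5x^2 - 3x + 4
f'(x) = -9x^2 - 10x - 3
f''(x) = -18x - 10
f''(0) = -18 * 0 - 10
= 0 - 10
= -10
Since f''(0) < 0, the function is concave down (-1)

-1


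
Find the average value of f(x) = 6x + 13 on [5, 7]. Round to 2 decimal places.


Average value = 1/(b-a) * integral from a to b of f(x) dx
First compute the integral of 6x + 13:
F(x) = 3x^2 + 13x
F(7) = 3 * 49 + 13 * 7 = 238
F(5) = 3 * 25 + 13 * 5 = 140
Integral = 238 - 140 = 98
Average = 98 / (7 - 5) = 98 / 2
= 49 = 49.00

49.00


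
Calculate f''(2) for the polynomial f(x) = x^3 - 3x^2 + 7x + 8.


First derivative:
f'(x) = 3x^2 - 6x + 7
Second derivative:
f''(x) = 6x - 6
Substitute x = 2:
f''(2) = 6 * 2 - 6
= 12 - 6
= 6

6


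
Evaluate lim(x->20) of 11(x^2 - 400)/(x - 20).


Direct substitution gives 0/0, so we factor the numerator.
Factor: 11(x^2 - 400) = 11 * (x - 20)(x + 20)
Cancel the common factor (x - 20):
11(x^2 - 400)/(x - 20) = 11 * (x + 20)
Now substitute x = 20:
= 11 * (20 + 20) = 440

440


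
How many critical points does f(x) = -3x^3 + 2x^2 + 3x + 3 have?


Find where f'(x) = 0:
f(x) = -3x^3 + 2x^2 + 3x + 3
f'(x) = -9x^2 + 4x + 3
This is a quadratic in x. Use the discriminant to count real roots.
Discriminant = (4)^2 - 4 * (-9) * 3
= 16 - (-108)
= 124
Since discriminant > 0, f'(x) = 0 has 2 real solutions.
Number of critical points: 2

2


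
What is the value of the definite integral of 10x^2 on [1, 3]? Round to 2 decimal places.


Find the antiderivative of 10x^2:
F(x) = 10/3 * x^3
Apply the Fundamental Theorem of Calculus:
F(3) - F(1)
= 10/3 * 3^3 - 10/3 * 1^3
= 10/3 * (27 - 1)
= 10/3 * 26
= 260/3 ≈ 86.67

86.67


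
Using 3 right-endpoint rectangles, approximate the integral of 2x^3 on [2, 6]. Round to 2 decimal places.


Right Riemann sum uses right endpoints of each subinterval.
Interval: [2, 6], n = 3
dx = (6 - 2) / 3 = 4/3
Right endpoints: [10/3, 14/3, 6]
f values: [2000/27, 5488/27, 432]
Sum = dx * (sum of f values)
= 4/3 * 2128/3
= 8512/9 ≈ 945.78

945.78


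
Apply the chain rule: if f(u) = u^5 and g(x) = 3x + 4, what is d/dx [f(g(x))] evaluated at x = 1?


Using the chain rule: (f(g(x)))' = f'(g(x)) * g'(x)
First, find g(1):
g(1) = 3 * 1 + 4 = 7
Next, f'(u) = 5u^4
And g'(x) = 3
So f'(g(1)) * g'(1)
= 5 * 7^4 * 3
= 5 * 2401 * 3
= 36015

36015


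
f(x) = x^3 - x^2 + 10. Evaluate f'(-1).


Differentiate f(x) = x^3 - x^2 + 10 term by term:
f'(x) = 3x^2 - 2x
Substitute x = -1:
f'(-1) = 3 * (-1)^2 - 2 * (-1) + 0
= 3 + 2 + 0
= 5

5


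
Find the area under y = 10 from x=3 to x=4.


The area under a constant function y = 10 is a rectangle.
Width = 4 - 3 = 1
Height = 10
Area = width * height
= 1 * 10
= 10

10


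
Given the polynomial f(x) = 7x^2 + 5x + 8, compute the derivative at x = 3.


Differentiate term by term using power and sum rules:
f(x) = 7x^2 + 5x + 8
f'(x) = 14x + 5
Substitute x = 3:
f'(3) = 14 * 3 + 5
= 42 + 5
= 47

47


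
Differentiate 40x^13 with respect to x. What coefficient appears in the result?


We apply the power rule: d/dx [ax^n] = a*n * x^(n-1)
d/dx [40x^13]
= 40 * 13 * x^(13-1)
= 520x^12
The coefficient is 520

520


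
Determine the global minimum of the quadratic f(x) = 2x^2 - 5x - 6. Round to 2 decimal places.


For a quadratic f(x) = ax^2 + bx + c with a > 0, the minimum is at the vertex.
Vertex x-coordinate: x = -b/(2a)
x = -(-5) / (2 * 2)
x = 5/4
Substitute back to find the minimum value:
f(5/4) = 2 * (5/4)^2 - 5 * (5/4) - 6
= 25/8 - 25/4 - 6
= -73/8 ≈ -9.13

-9.13


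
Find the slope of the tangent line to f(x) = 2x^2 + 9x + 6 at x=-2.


The slope of the tangent line equals f'(x) at the point.
f(x) = 2x^2 + 9x + 6
f'(x) = 4x + 9
At x = -2:
f'(-2) = 4 * (-2) + 9
= -8 + 9
= 1

1


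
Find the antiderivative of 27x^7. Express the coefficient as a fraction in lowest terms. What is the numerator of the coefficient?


Apply the power rule for integration:
integral of ax^n dx = a/(n+1) * x^(n+1) + C
integral of 27x^7 dx
= 27/8 * x^8 + C
The coefficient in lowest terms is 27/8, and its numerator is 27

27


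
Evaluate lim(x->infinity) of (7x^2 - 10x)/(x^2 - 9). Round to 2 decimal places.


For limits at infinity with equal-degree polynomials,
we compare leading coefficients.
Numerator leading term: 7x^2
Denominator leading term: x^2
Divide both by x^2:
lim = (7 - 10/x) / (1 - 9/x^2)
As x -> infinity, the 1/x and 1/x^2 terms vanish:
= 7/1 = 7 = 7.00

7.00


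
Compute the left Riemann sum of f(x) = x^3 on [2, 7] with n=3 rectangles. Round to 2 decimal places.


Left Riemann sum uses left endpoints of each subinterval.
Interval: [2, 7], n = 3
dx = (7 - 2) / 3 = 5/3
Left endpoints: [2, 11/3, 16/3]
f values: [8, 1331/27, 4096/27]
Sum = dx * (sum of f values)
= 5/3 * 209
= 1045/3 ≈ 348.33

348.33


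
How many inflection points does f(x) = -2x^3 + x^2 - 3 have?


Inflection points occur where f''(x) = 0 and concavity changes.
f(x) = -2x^3 + x^2 - 3
f'(x) = -6x^2 + 2x
f''(x) = -12x + 2
Set f''(x) = 0:
-12x + 2 = 0
x = -2 / (-12) = 1/6
Since f''(x) is linear (degree 1), it changes sign at this point.
Therefore there is exactly 1 inflection point.

1


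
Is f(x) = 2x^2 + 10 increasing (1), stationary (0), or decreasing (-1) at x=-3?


Compute f'(x) to determine behavior:
f'(x) = 4x
f'(-3) = 4 * (-3) + 0
= -12 + 0
= -12
Since f'(-3) < 0, the function is decreasing (-1)

-1


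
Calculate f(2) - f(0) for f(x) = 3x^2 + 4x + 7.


Net change = f(b) - f(a)
f(x) = 3x^2 + 4x + 7
Compute f(2):
f(2) = 3 * 2^2 + 4 * 2 + 7
= 12 + 8 + 7
= 27
Compute f(0):
f(0) = 3 * 0^2 + 4 * 0 + 7
= 0 + 0 + 7
= 7
Net change = 27 - 7 = 20

20


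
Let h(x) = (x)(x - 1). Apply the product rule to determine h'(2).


Let u(x) = x and v(x) = x - 1
u'(x) = 1
v'(x) = 1
Product rule: h'(x) = u'(x)*v(x) + u(x)*v'(x)
= 1 * (x - 1) + (x) * 1
At x = 2:
u(2) = 1 * 2 + 0 = 2
v(2) = 1 * 2 - 1 = 1
h'(2) = 1 * 1 + 2 * 1
= 1 + 2
= 3

3


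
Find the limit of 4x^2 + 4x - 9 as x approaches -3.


Since polynomials are continuous, we use direct substitution.
lim(x->-3) of 4x^2 + 4x - 9
= 4 * (-3)^2 + 4 * (-3) - 9
= 36 - 12 - 9
= 15

15


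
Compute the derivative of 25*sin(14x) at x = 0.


Apply the chain rule to differentiate 25*sin(14x):
d/dx [25*sin(14x)]
= 25 * cos(14x) * d/dx(14x)
= 25 * 14 * cos(14x)
= 350 * cos(14x)
Evaluate at x = 0:
= 350 * cos(0)
= 350 * 1
= 350

350


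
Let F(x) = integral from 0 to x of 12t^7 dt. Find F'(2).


By the Fundamental Theorem of Calculus (Part 1):
If F(x) = integral from 0 to x of f(t) dt, then F'(x) = f(x)
Here f(t) = 12t^7
So F'(x) = 12x^7
Evaluate at x = 2:
F'(2) = 12 * 2^7
= 12 * 128
= 1536

1536


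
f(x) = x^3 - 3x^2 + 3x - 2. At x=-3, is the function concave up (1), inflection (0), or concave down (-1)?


Concavity is determined by the sign of f''(x).
f(x) = x^3 - 3x^2 + 3x - 2
f'(x) = 3x^2 - 6x + 3
f''(x) = 6x - 6
f''(-3) = 6 * (-3) - 6
= -18 - 6
= -24
Since f''(-3) < 0, the function is concave down (-1)

-1


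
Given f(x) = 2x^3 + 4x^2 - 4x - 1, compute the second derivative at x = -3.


First derivative:
f'(x) = 6x^2 + 8x - 4
Second derivative:
f''(x) = 12x + 8
Substitute x = -3:
f''(-3) = 12 * (-3) + 8
= -36 + 8
= -28

-28


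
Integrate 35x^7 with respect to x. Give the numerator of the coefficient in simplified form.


Apply the power rule for integration:
integral of ax^n dx = a/(n+1) * x^(n+1) + C
integral of 35x^7 dx
= 35/8 * x^8 + C
The coefficient in lowest terms is 35/8, and its numerator is 35

35


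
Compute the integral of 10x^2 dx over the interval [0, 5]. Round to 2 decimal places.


Find the antiderivative of 10x^2:
F(x) = 10/3 * x^3
Apply the Fundamental Theorem of Calculus:
F(5) - F(0)
= 10/3 * 5^3 - 10/3 * 0^3
= 10/3 * (125 - 0)
= 10/3 * 125
= 1250/3 ≈ 416.67

416.67


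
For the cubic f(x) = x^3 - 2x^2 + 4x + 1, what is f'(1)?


Differentiate f(x) = x^3 - 2x^2 + 4x + 1 term by term:
f'(x) = 3x^2 - 4x + 4
Substitute x = 1:
f'(1) = 3 * 1^2 - 4 * 1 + 4
= 3 - 4 + 4
= 3

3


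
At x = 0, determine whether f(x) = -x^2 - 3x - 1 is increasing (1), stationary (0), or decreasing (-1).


Compute f'(x) to determine behavior:
f'(x) = -2x - 3
f'(0) = -2 * 0 - 3
= 0 - 3
= -3
Since f'(0) < 0, the function is decreasing (-1)

-1


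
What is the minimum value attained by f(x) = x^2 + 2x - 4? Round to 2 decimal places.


For a quadratic f(x) = ax^2 + bx + c with a > 0, the minimum is at the vertex.
Vertex x-coordinate: x = -b/(2a)
x = -(2) / (2 * 1)
x = -2/2 = -1
Substitute back to find the minimum value:
f(-1) = 1 * (-1)^2 + 2 * (-1) - 4
= 1 - 2 - 4
= -5 = -5.00

-5.00


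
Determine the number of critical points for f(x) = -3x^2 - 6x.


Find where f'(x) = 0:
f'(x) = -6x - 6
Set f'(x) = 0:
-6x - 6 = 0
x = 6 / (-6) = -1
This is a linear equation in x, so there is exactly one solution.
Number of critical points: 1

1


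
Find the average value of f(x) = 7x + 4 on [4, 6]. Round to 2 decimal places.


Average value = 1/(b-a) * integral from a to b of f(x) dx
First compute the integral of 7x + 4:
F(x) = (7/2)x^2 + 4x
F(6) = 7/2 * 36 + 4 * 6 = 150
F(4) = 7/2 * 16 + 4 * 4 = 72
Integral = 150 - 72 = 78
Average = 78 / (6 - 4) = 78 / 2
= 39 = 39.00

39.00


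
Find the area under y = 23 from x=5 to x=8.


The area under a constant function y = 23 is a rectangle.
Width = 8 - 5 = 3
Height = 23
Area = width * height
= 3 * 23
= 69

69


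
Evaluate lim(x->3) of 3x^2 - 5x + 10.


Since polynomials are continuous, we use direct substitution.
lim(x->3) of 3x^2 - 5x + 10
= 3 * 3^2 - 5 * 3 + 10
= 27 - 15 + 10
= 22

22


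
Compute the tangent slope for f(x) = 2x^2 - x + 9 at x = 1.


The slope of the tangent line equals f'(x) at the point.
f(x) = 2x^2 - x + 9
f'(x) = 4x - 1
At x = 1:
f'(1) = 4 * 1 - 1
= 4 - 1
= 3

3


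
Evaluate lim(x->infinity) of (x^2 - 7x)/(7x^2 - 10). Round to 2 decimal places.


For limits at infinity with equal-degree polynomials,
we compare leading coefficients.
Numerator leading term: x^2
Denominator leading term: 7x^2
Divide both by x^2:
lim = (1 - 7/x) / (7 - 10/x^2)
As x -> infinity, the 1/x and 1/x^2 terms vanish:
= 1/7 ≈ 0.14

0.14


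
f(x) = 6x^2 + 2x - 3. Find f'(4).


Differentiate term by term using power and sum rules:
f(x) = 6x^2 + 2x - 3
f'(x) = 12x + 2
Substitute x = 4:
f'(4) = 12 * 4 + 2
= 48 + 2
= 50

50


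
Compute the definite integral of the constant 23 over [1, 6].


The integral of a constant k over [a, b] equals k * (b - a).
integral from 1 to 6 of 23 dx
= 23 * (6 - 1)
= 23 * 5
= 115

115


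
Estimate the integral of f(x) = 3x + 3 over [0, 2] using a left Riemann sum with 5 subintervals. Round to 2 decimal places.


Left Riemann sum uses left endpoints of each subinterval.
Interval: [0, 2], n = 5
dx = (2 - 0) / 5 = 2/5
Left endpoints: [0, 2/5, 4/5, 6/5, 8/5]
f values: [3, 21/5, 27/5, 33/5, 39/5]
Sum = dx * (sum of f values)
= 2/5 * 27
= 54/5 = 10.80

10.80


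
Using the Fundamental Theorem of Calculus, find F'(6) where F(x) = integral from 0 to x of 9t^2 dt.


By the Fundamental Theorem of Calculus (Part 1):
If F(x) = integral from 0 to x of f(t) dt, then F'(x) = f(x)
Here f(t) = 9t^2
So F'(x) = 9x^2
Evaluate at x = 6:
F'(6) = 9 * 6^2
= 9 * 36
= 324

324


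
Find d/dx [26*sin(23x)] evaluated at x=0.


Apply the chain rule to differentiate 26*sin(23x):
d/dx [26*sin(23x)]
= 26 * cos(23x) * d/dx(23x)
= 26 * 23 * cos(23x)
= 598 * cos(23x)
Evaluate at x = 0:
= 598 * cos(0)
= 598 * 1
= 598

598


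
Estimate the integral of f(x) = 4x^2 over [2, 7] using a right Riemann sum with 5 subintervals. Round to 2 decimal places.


Right Riemann sum uses right endpoints of each subinterval.
Interval: [2, 7], n = 5
dx = (7 - 2) / 5 = 1
Right endpoints: [3, 4, 5, 6, 7]
f values: [36, 64, 100, 144, 196]
Sum = dx * (sum of f values)
= 1 * 540
= 540 = 540.00

540.00


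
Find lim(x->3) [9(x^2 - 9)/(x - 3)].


Direct substitution gives 0/0, so we factor the numerator.
Factor: 9(x^2 - 9) = 9 * (x - 3)(x + 3)
Cancel the common factor (x - 3):
9(x^2 - 9)/(x - 3) = 9 * (x + 3)
Now substitute x = 3:
= 9 * (3 + 3) = 54

54


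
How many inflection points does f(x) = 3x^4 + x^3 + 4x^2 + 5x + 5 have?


Inflection points occur where f''(x) = 0 and concavity changes.
f(x) = 3x^4 + x^3 + 4x^2 + 5x + 5
f'(x) = 12x^3 + 3x^2 + 8x + 5
f''(x) = 36x^2 + 6x + 8
This is a quadratic in x. Use the discriminant to count real roots.
Discriminant = (6)^2 - 4 * 36 * 8
= 36 - 1152
= -1116
Since discriminant < 0, f''(x) = 0 has no real solutions.
Number of inflection points: 0

0


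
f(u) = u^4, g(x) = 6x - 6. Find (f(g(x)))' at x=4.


Using the chain rule: (f(g(x)))' = f'(g(x)) * g'(x)
First, find g(4):
g(4) = 6 * 4 - 6 = 18
Next, f'(u) = 4u^3
And g'(x) = 6
So f'(g(4)) * g'(4)
= 4 * 18^3 * 6
= 4 * 5832 * 6
= 139968

139968


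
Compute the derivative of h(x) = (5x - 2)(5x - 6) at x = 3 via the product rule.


Let u(x) = 5x - 2 and v(x) = 5x - 6
u'(x) = 5
v'(x) = 5
Product rule: h'(x) = u'(x)*v(x) + u(x)*v'(x)
= 5 * (5x - 6) + (5x - 2) * 5
At x = 3:
u(3) = 5 * 3 - 2 = 13
v(3) = 5 * 3 - 6 = 9
h'(3) = 5 * 9 + 13 * 5
= 45 + 65
= 110

110


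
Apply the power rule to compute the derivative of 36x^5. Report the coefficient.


We apply the power rule: d/dx [ax^n] = a*n * x^(n-1)
d/dx [36x^5]
= 36 * 5 * x^(5-1)
= 180x^4
The coefficient is 180

180


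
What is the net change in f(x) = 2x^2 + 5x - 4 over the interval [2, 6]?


Net change = f(b) - f(a)
f(x) = 2x^2 + 5x - 4
Compute f(6):
f(6) = 2 * 6^2 + 5 * 6 - 4
= 72 + 30 - 4
= 98
Compute f(2):
f(2) = 2 * 2^2 + 5 * 2 - 4
= 8 + 10 - 4
= 14
Net change = 98 - 14 = 84

84


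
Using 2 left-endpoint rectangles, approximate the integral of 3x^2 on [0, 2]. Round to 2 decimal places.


Left Riemann sum uses left endpoints of each subinterval.
Interval: [0, 2], n = 2
dx = (2 - 0) / 2 = 1
Left endpoints: [0, 1]
f values: [0, 3]
Sum = dx * (sum of f values)
= 1 * 3
= 3 = 3.00

3.00


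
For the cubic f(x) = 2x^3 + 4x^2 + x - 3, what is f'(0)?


Differentiate f(x) = 2x^3 + 4x^2 + x - 3 term by term:
f'(x) = 6x^2 + 8x + 1
Substitute x = 0:
f'(0) = 6 * 0^2 + 8 * 0 + 1
= 0 + 0 + 1
= 1

1


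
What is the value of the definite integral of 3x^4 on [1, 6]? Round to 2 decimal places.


Find the antiderivative of 3x^4:
F(x) = 3/5 * x^5
Apply the Fundamental Theorem of Calculus:
F(6) - F(1)
= 3/5 * 6^5 - 3/5 * 1^5
= 3/5 * (7776 - 1)
= 3/5 * 7775
= 4665 = 4665.00

4665.00


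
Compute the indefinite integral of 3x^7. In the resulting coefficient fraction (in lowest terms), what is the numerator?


Apply the power rule for integration:
integral of ax^n dx = a/(n+1) * x^(n+1) + C
integral of 3x^7 dx
= 3/8 * x^8 + C
The coefficient in lowest terms is 3/8, and its numerator is 3

3


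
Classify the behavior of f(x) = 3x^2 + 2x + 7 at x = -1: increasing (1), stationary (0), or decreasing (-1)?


Compute f'(x) to determine behavior:
f'(x) = 6x + 2
f'(-1) = 6 * (-1) + 2
= -6 + 2
= -4
Since f'(-1) < 0, the function is decreasing (-1)

-1


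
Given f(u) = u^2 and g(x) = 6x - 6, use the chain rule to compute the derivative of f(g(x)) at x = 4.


Using the chain rule: (f(g(x)))' = f'(g(x)) * g'(x)
First, find g(4):
g(4) = 6 * 4 - 6 = 18
Next, f'(u) = 2u
And g'(x) = 6
So f'(g(4)) * g'(4)
= 2 * 18 * 6
= 216

216


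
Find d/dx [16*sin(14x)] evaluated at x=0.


Apply the chain rule to differentiate 16*sin(14x):
d/dx [16*sin(14x)]
= 16 * cos(14x) * d/dx(14x)
= 16 * 14 * cos(14x)
= 224 * cos(14x)
Evaluate at x = 0:
= 224 * cos(0)
= 224 * 1
= 224

224


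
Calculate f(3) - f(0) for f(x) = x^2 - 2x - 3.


Net change = f(b) - f(a)
f(x) = x^2 - 2x - 3
Compute f(3):
f(3) = 1 * 3^2 - 2 * 3 - 3
= 9 - 6 - 3
= 0
Compute f(0):
f(0) = 1 * 0^2 - 2 * 0 - 3
= 0 + 0 - 3
= -3
Net change = 0 - (-3) = 3

3
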